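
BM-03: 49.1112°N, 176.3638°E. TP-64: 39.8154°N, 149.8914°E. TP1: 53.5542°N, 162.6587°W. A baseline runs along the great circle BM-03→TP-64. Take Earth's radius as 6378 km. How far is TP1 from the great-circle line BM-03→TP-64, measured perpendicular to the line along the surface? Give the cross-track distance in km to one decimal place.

δ₁₃ = central angle BM-03→TP1 = 0.240491 rad  (haversine)
θ₁₃ = bearing BM-03→TP1 = 63.242°,  θ₁₂ = bearing BM-03→TP-64 = 253.619°
dₓₜ = R·arcsin(sin δ₁₃ · sin(θ₁₃ − θ₁₂)) = 6378·arcsin(0.23818·sin(-190.377°)) = 273.719 km
|dₓₜ| = 273.719 km

273.7 km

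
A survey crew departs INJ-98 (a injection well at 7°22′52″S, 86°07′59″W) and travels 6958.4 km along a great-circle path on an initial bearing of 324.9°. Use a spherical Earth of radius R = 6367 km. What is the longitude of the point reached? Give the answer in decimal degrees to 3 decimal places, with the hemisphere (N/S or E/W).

129.033°W

INJ-98: φ = -7.38111°, λ = -86.13306°
δ = d/R = 6958.4/6367 = 1.092885 rad
φ₂ = arcsin(sin φ₁ cos δ + cos φ₁ sin δ cos θ)
   = arcsin(-0.12847·0.45993 + 0.99171·0.88796·0.81815) = 41.40492°
λ₂ = λ₁ + atan2(sin θ sin δ cos φ₁, cos δ − sin φ₁ sin φ₂) = -129.03334°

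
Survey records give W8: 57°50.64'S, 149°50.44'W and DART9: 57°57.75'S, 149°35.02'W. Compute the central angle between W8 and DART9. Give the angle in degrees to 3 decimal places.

0.181°

W8: φ = -57.84400°, λ = -149.84067°
DART9: φ = -57.96250°, λ = -149.58367°
Δφ = -0.1185°,  Δλ = 0.2570°
a = sin²(Δφ/2) + cos φ₁ cos φ₂ sin²(Δλ/2) = 0.000002
c = 2·arcsin(√a) = 0.003156 rad = 0.1808°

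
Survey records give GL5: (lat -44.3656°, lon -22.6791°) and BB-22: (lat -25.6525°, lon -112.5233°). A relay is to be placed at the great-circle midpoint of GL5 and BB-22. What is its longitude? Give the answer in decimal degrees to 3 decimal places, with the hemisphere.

74.167°W

Bx = cos φ₂ cos Δλ = 0.002451,  By = cos φ₂ sin Δλ = -0.901433
φₘ = atan2(sin φ₁ + sin φ₂, √((cos φ₁ + Bx)² + By²)) = -44.50136°
λₘ = λ₁ + atan2(By, cos φ₁ + Bx) = -74.16697°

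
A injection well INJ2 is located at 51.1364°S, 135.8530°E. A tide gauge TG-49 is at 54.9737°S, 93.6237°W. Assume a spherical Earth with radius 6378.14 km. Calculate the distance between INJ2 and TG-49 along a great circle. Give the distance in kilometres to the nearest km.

Δφ = -3.8373°,  Δλ = 130.5233°
a = sin²(Δφ/2) + cos φ₁ cos φ₂ sin²(Δλ/2) = 0.298190
c = 2·arcsin(√a) = 1.155327 rad = 66.1954°
d = R·c = 6378.14 × 1.155327 = 7368.8 km

7369 km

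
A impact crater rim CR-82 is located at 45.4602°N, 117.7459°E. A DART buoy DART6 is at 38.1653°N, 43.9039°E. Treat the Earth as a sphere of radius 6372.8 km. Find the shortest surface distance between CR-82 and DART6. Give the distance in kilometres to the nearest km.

Δφ = -7.2949°,  Δλ = -73.8420°
a = sin²(Δφ/2) + cos φ₁ cos φ₂ sin²(Δλ/2) = 0.203047
c = 2·arcsin(√a) = 0.934892 rad = 53.5654°
d = R·c = 6372.8 × 0.934892 = 5957.9 km

5958 km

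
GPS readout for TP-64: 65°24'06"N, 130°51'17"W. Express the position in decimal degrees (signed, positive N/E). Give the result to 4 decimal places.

+65.4017°, -130.8547°

lat: 65.4017° N → +65.4017°
lon: 130.8547° W → -130.8547°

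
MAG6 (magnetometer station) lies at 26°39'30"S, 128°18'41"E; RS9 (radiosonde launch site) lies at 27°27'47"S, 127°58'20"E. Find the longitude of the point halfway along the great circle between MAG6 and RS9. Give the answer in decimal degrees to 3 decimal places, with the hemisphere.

128.142°E

MAG6: φ = -26.65833°, λ = +128.31139°
RS9: φ = -27.46306°, λ = +127.97222°
Bx = cos φ₂ cos Δλ = 0.887293,  By = cos φ₂ sin Δλ = -0.005252
φₘ = atan2(sin φ₁ + sin φ₂, √((cos φ₁ + Bx)² + By²)) = -27.06080°
λₘ = λ₁ + atan2(By, cos φ₁ + Bx) = 128.14241°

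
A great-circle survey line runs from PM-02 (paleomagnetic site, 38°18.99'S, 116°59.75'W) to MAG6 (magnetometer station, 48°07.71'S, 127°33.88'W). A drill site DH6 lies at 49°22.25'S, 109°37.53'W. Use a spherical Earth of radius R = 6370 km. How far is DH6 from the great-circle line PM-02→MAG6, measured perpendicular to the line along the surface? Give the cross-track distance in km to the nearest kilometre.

1150 km

PM-02: φ = -38.31650°, λ = -116.99583°
MAG6: φ = -48.12850°, λ = -127.56467°
DH6: φ = -49.37083°, λ = -109.62550°
δ₁₃ = central angle PM-02→DH6 = 0.213833 rad  (haversine)
θ₁₃ = bearing PM-02→DH6 = 156.819°,  θ₁₂ = bearing PM-02→MAG6 = 214.604°
dₓₜ = R·arcsin(sin δ₁₃ · sin(θ₁₃ − θ₁₂)) = 6370·arcsin(0.21221·sin(-57.785°)) = -1149.897 km
|dₓₜ| = 1149.897 km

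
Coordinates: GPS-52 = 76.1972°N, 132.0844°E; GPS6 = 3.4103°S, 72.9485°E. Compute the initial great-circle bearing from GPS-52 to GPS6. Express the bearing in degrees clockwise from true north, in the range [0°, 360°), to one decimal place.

239.2°

Δλ = -59.1359°
y = sin Δλ · cos φ₂ = -0.856866
x = cos φ₁ sin φ₂ − sin φ₁ cos φ₂ cos Δλ = -0.511499
θ = atan2(y, x) = -120.8347° → 239.1653° (mod 360°)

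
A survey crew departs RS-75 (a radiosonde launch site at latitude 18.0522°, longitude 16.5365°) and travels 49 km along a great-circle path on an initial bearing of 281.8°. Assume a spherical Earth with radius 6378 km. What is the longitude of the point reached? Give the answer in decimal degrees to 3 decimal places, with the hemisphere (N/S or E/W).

δ = d/R = 49/6378 = 0.007683 rad
φ₂ = arcsin(sin φ₁ cos δ + cos φ₁ sin δ cos θ)
   = arcsin(0.30988·0.99997 + 0.95077·0.00768·0.20450) = 18.14169°
λ₂ = λ₁ + atan2(sin θ sin δ cos φ₁, cos δ − sin φ₁ sin φ₂) = 16.08308°

16.083°E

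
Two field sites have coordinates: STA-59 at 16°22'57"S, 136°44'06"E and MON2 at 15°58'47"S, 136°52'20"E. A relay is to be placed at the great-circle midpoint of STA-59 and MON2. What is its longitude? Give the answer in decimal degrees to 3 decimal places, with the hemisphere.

STA-59: φ = -16.38250°, λ = +136.73500°
MON2: φ = -15.97972°, λ = +136.87222°
Bx = cos φ₂ cos Δλ = 0.961356,  By = cos φ₂ sin Δλ = 0.002302
φₘ = atan2(sin φ₁ + sin φ₂, √((cos φ₁ + Bx)² + By²)) = -16.18112°
λₘ = λ₁ + atan2(By, cos φ₁ + Bx) = 136.80368°

136.804°E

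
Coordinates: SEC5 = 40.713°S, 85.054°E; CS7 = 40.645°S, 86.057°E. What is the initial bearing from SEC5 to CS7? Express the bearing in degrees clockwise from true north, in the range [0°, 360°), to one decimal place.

Δλ = 1.0030°
y = sin Δλ · cos φ₂ = 0.013282
x = cos φ₁ sin φ₂ − sin φ₁ cos φ₂ cos Δλ = 0.001111
θ = atan2(y, x) = 85.2185° → 85.2185° (mod 360°)

85.2°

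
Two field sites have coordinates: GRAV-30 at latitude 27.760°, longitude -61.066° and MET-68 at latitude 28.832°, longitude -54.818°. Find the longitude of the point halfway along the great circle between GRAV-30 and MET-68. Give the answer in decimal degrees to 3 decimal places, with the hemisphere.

57.958°W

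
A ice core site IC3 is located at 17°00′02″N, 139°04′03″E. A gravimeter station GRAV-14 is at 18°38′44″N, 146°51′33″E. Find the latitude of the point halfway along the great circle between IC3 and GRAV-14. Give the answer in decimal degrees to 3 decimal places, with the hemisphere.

IC3: φ = +17.00056°, λ = +139.06750°
GRAV-14: φ = +18.64556°, λ = +146.85917°
Bx = cos φ₂ cos Δλ = 0.938767,  By = cos φ₂ sin Δλ = 0.128456
φₘ = atan2(sin φ₁ + sin φ₂, √((cos φ₁ + Bx)² + By²)) = 17.86171°
λₘ = λ₁ + atan2(By, cos φ₁ + Bx) = 142.94532°

17.862°N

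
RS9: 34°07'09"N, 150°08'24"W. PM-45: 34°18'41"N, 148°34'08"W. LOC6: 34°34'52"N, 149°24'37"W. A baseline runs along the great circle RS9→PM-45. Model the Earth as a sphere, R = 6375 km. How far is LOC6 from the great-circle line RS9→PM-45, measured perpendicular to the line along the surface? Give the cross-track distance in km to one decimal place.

RS9: φ = +34.11917°, λ = -150.14000°
PM-45: φ = +34.31139°, λ = -148.56889°
LOC6: φ = +34.58111°, λ = -149.41028°
δ₁₃ = central angle RS9→LOC6 = 0.013250 rad  (haversine)
θ₁₃ = bearing RS9→LOC6 = 52.315°,  θ₁₂ = bearing RS9→PM-45 = 81.143°
dₓₜ = R·arcsin(sin δ₁₃ · sin(θ₁₃ − θ₁₂)) = 6375·arcsin(0.01325·sin(-28.828°)) = -40.728 km
|dₓₜ| = 40.728 km

40.7 km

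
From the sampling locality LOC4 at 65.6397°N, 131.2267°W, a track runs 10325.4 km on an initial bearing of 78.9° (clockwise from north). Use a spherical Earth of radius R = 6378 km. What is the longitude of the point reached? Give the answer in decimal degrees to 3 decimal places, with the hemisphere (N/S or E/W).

δ = d/R = 10325.4/6378 = 1.618909 rad
φ₂ = arcsin(sin φ₁ cos δ + cos φ₁ sin δ cos θ)
   = arcsin(0.91097·-0.04809 + 0.41247·0.99884·0.19252) = 2.03478°
λ₂ = λ₁ + atan2(sin θ sin δ cos φ₁, cos δ − sin φ₁ sin φ₂) = -29.97384°

29.974°W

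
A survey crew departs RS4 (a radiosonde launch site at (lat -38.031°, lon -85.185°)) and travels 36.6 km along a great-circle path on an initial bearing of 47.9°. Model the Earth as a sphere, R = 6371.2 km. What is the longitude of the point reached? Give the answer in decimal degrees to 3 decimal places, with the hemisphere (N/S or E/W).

δ = d/R = 36.6/6371.2 = 0.005745 rad
φ₂ = arcsin(sin φ₁ cos δ + cos φ₁ sin δ cos θ)
   = arcsin(-0.61609·0.99998 + 0.78768·0.00574·0.67043) = -37.80993°
λ₂ = λ₁ + atan2(sin θ sin δ cos φ₁, cos δ − sin φ₁ sin φ₂) = -84.87589°

84.876°W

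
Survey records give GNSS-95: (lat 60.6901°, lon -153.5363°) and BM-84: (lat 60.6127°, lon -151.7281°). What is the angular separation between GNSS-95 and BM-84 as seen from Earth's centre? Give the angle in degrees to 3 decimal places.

Δφ = -0.0774°,  Δλ = 1.8082°
a = sin²(Δφ/2) + cos φ₁ cos φ₂ sin²(Δλ/2) = 0.000060
c = 2·arcsin(√a) = 0.015526 rad = 0.8896°

0.890°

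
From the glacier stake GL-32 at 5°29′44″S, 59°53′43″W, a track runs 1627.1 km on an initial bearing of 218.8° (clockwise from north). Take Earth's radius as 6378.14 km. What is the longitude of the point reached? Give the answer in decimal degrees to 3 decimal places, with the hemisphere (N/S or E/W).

69.401°W

GL-32: φ = -5.49556°, λ = -59.89528°
δ = d/R = 1627.1/6378.14 = 0.255106 rad
φ₂ = arcsin(sin φ₁ cos δ + cos φ₁ sin δ cos θ)
   = arcsin(-0.09577·0.96764 + 0.99540·0.25235·-0.77934) = -16.76395°
λ₂ = λ₁ + atan2(sin θ sin δ cos φ₁, cos δ − sin φ₁ sin φ₂) = -69.40066°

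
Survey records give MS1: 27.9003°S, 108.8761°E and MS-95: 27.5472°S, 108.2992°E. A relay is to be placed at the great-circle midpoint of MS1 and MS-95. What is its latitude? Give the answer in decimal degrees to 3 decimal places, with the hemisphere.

27.724°S

Bx = cos φ₂ cos Δλ = 0.886585,  By = cos φ₂ sin Δλ = -0.008927
φₘ = atan2(sin φ₁ + sin φ₂, √((cos φ₁ + Bx)² + By²)) = -27.72405°
λₘ = λ₁ + atan2(By, cos φ₁ + Bx) = 108.58718°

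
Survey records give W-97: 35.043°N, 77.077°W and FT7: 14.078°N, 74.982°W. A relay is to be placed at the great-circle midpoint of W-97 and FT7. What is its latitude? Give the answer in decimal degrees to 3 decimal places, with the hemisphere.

Bx = cos φ₂ cos Δλ = 0.969317,  By = cos φ₂ sin Δλ = 0.035459
φₘ = atan2(sin φ₁ + sin φ₂, √((cos φ₁ + Bx)² + By²)) = 24.56409°
λₘ = λ₁ + atan2(By, cos φ₁ + Bx) = -75.94092°

24.564°N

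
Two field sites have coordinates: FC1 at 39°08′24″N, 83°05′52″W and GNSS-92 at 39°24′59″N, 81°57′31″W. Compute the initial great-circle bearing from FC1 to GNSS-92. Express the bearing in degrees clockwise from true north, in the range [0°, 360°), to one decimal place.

72.2°

FC1: φ = +39.14000°, λ = -83.09778°
GNSS-92: φ = +39.41639°, λ = -81.95861°
Δλ = 1.1392°
y = sin Δλ · cos φ₂ = 0.015359
x = cos φ₁ sin φ₂ − sin φ₁ cos φ₂ cos Δλ = 0.004920
θ = atan2(y, x) = 72.2372° → 72.2372° (mod 360°)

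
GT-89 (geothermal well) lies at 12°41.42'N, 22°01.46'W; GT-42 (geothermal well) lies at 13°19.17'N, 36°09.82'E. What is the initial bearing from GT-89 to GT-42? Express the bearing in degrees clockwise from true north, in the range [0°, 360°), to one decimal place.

GT-89: φ = +12.69033°, λ = -22.02433°
GT-42: φ = +13.31950°, λ = +36.16367°
Δλ = 58.1880°
y = sin Δλ · cos φ₂ = 0.826924
x = cos φ₁ sin φ₂ − sin φ₁ cos φ₂ cos Δλ = 0.112067
θ = atan2(y, x) = 82.2822° → 82.2822° (mod 360°)

82.3°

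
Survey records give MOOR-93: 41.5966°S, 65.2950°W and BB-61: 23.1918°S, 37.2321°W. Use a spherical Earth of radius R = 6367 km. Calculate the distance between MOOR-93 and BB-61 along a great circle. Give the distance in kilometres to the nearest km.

3308 km

Δφ = 18.4048°,  Δλ = 28.0629°
a = sin²(Δφ/2) + cos φ₁ cos φ₂ sin²(Δλ/2) = 0.065984
c = 2·arcsin(√a) = 0.519571 rad = 29.7692°
d = R·c = 6367 × 0.519571 = 3308.1 km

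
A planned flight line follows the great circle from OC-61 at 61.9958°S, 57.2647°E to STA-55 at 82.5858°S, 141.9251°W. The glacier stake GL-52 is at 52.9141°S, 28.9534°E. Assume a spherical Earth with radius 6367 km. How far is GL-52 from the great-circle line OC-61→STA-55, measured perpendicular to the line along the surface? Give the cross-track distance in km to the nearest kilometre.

δ₁₃ = central angle OC-61→GL-52 = 0.305832 rad  (haversine)
θ₁₃ = bearing OC-61→GL-52 = 288.224°,  θ₁₂ = bearing OC-61→STA-55 = 175.768°
dₓₜ = R·arcsin(sin δ₁₃ · sin(θ₁₃ − θ₁₂)) = 6367·arcsin(0.30109·sin(112.456°)) = 1795.362 km
|dₓₜ| = 1795.362 km

1795 km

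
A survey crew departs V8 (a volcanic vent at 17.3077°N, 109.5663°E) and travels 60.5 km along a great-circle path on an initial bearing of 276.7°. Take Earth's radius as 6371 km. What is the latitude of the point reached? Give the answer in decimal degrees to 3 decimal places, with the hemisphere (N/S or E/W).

17.370°N

δ = d/R = 60.5/6371 = 0.009496 rad
φ₂ = arcsin(sin φ₁ cos δ + cos φ₁ sin δ cos θ)
   = arcsin(0.29750·0.99995 + 0.95472·0.00950·0.11667) = 17.37038°
λ₂ = λ₁ + atan2(sin θ sin δ cos φ₁, cos δ − sin φ₁ sin φ₂) = 109.00010°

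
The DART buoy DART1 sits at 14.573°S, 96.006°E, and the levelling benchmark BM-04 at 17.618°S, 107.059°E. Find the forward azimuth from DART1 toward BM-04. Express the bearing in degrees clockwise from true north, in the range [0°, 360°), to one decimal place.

107.5°

Δλ = 11.0530°
y = sin Δλ · cos φ₂ = 0.182725
x = cos φ₁ sin φ₂ − sin φ₁ cos φ₂ cos Δλ = -0.057569
θ = atan2(y, x) = 107.4874° → 107.4874° (mod 360°)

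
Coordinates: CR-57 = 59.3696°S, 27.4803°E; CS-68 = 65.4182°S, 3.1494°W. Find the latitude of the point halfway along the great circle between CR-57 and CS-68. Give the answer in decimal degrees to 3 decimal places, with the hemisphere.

63.227°S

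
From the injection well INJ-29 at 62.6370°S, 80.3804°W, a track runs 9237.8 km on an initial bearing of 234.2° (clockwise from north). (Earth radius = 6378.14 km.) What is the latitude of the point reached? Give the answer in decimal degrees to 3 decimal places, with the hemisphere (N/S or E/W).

22.044°S

δ = d/R = 9237.8/6378.14 = 1.448353 rad
φ₂ = arcsin(sin φ₁ cos δ + cos φ₁ sin δ cos θ)
   = arcsin(-0.88811·0.12214 + 0.45963·0.99251·-0.58496) = -22.04414°
λ₂ = λ₁ + atan2(sin θ sin δ cos φ₁, cos δ − sin φ₁ sin φ₂) = 159.90231°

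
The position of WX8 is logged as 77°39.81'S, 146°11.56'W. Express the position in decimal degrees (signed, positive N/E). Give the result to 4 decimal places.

lat: 77.6635° S → -77.6635°
lon: 146.1927° W → -146.1927°

-77.6635°, -146.1927°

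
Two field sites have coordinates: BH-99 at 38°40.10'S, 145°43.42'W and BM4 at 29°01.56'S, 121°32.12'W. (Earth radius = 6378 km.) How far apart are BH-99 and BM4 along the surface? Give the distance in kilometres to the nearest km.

BH-99: φ = -38.66833°, λ = -145.72367°
BM4: φ = -29.02600°, λ = -121.53533°
Δφ = 9.6423°,  Δλ = 24.1883°
a = sin²(Δφ/2) + cos φ₁ cos φ₂ sin²(Δλ/2) = 0.037033
c = 2·arcsin(√a) = 0.387298 rad = 22.1905°
d = R·c = 6378 × 0.387298 = 2470.2 km

2470 km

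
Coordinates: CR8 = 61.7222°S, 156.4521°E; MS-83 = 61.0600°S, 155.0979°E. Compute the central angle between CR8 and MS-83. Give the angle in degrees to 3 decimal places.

Δφ = 0.6622°,  Δλ = -1.3542°
a = sin²(Δφ/2) + cos φ₁ cos φ₂ sin²(Δλ/2) = 0.000065
c = 2·arcsin(√a) = 0.016175 rad = 0.9268°

0.927°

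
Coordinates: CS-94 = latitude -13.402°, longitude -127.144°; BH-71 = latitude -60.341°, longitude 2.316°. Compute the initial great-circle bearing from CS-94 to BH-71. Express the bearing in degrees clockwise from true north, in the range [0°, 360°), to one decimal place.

Δλ = 129.4600°
y = sin Δλ · cos φ₂ = 0.382048
x = cos φ₁ sin φ₂ − sin φ₁ cos φ₂ cos Δλ = -0.918214
θ = atan2(y, x) = 157.4089° → 157.4089° (mod 360°)

157.4°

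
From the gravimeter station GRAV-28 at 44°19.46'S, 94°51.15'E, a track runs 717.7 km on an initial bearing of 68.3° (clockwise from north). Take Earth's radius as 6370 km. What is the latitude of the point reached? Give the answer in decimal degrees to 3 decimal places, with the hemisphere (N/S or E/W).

GRAV-28: φ = -44.32433°, λ = +94.85250°
δ = d/R = 717.7/6370 = 0.112669 rad
φ₂ = arcsin(sin φ₁ cos δ + cos φ₁ sin δ cos θ)
   = arcsin(-0.69872·0.99366 + 0.71540·0.11243·0.36975) = -41.64777°
λ₂ = λ₁ + atan2(sin θ sin δ cos φ₁, cos δ − sin φ₁ sin φ₂) = 102.88863°

41.648°S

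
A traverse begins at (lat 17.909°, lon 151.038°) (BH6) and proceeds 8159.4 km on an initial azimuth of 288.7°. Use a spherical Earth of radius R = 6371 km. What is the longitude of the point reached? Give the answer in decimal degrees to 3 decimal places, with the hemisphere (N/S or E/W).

δ = d/R = 8159.4/6371 = 1.280709 rad
φ₂ = arcsin(sin φ₁ cos δ + cos φ₁ sin δ cos θ)
   = arcsin(0.30751·0.28604 + 0.95155·0.95822·0.32061) = 22.35160°
λ₂ = λ₁ + atan2(sin θ sin δ cos φ₁, cos δ − sin φ₁ sin φ₂) = 72.11574°

72.116°E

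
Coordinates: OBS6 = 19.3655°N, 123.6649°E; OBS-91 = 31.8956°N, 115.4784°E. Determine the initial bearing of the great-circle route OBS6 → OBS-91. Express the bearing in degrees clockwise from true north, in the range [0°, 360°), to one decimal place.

Δλ = -8.1865°
y = sin Δλ · cos φ₂ = -0.120896
x = cos φ₁ sin φ₂ − sin φ₁ cos φ₂ cos Δλ = 0.219821
θ = atan2(y, x) = -28.8096° → 331.1904° (mod 360°)

331.2°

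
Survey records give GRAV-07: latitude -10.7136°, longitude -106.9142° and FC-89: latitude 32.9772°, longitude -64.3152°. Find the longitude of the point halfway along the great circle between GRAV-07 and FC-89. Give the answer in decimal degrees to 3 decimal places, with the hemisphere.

87.376°W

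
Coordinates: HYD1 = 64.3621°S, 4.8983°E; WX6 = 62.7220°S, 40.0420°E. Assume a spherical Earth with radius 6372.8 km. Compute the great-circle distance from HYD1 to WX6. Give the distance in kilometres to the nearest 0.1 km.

1728.5 km

Δφ = 1.6401°,  Δλ = 35.1437°
a = sin²(Δφ/2) + cos φ₁ cos φ₂ sin²(Δλ/2) = 0.018279
c = 2·arcsin(√a) = 0.271230 rad = 15.5403°
d = R·c = 6372.8 × 0.271230 = 1728.5 km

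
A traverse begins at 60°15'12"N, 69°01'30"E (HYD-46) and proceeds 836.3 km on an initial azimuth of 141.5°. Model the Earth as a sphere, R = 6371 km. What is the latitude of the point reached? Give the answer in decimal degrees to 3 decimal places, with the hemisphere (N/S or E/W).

54.089°N

HYD-46: φ = +60.25333°, λ = +69.02500°
δ = d/R = 836.3/6371 = 0.131267 rad
φ₂ = arcsin(sin φ₁ cos δ + cos φ₁ sin δ cos θ)
   = arcsin(0.86823·0.99140 + 0.49617·0.13089·-0.78261) = 54.08940°
λ₂ = λ₁ + atan2(sin θ sin δ cos φ₁, cos δ − sin φ₁ sin φ₂) = 77.01048°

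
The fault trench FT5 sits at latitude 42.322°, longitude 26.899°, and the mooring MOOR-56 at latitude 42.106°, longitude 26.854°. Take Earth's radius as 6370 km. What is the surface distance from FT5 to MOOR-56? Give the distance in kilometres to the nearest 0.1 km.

24.3 km

Δφ = -0.2160°,  Δλ = -0.0450°
a = sin²(Δφ/2) + cos φ₁ cos φ₂ sin²(Δλ/2) = 0.000004
c = 2·arcsin(√a) = 0.003815 rad = 0.2186°
d = R·c = 6370 × 0.003815 = 24.3 km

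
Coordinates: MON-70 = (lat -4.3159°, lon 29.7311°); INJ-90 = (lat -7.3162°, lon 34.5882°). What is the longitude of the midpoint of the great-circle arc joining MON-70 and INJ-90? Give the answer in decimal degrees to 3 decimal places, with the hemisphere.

Bx = cos φ₂ cos Δλ = 0.988297,  By = cos φ₂ sin Δλ = 0.083982
φₘ = atan2(sin φ₁ + sin φ₂, √((cos φ₁ + Bx)² + By²)) = -5.82124°
λₘ = λ₁ + atan2(By, cos φ₁ + Bx) = 32.15317°

32.153°E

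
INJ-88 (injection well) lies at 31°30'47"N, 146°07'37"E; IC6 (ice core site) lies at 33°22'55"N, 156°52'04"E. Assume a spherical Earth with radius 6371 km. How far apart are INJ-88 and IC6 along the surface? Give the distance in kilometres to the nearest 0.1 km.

INJ-88: φ = +31.51306°, λ = +146.12694°
IC6: φ = +33.38194°, λ = +156.86778°
Δφ = 1.8689°,  Δλ = 10.7408°
a = sin²(Δφ/2) + cos φ₁ cos φ₂ sin²(Δλ/2) = 0.006502
c = 2·arcsin(√a) = 0.161444 rad = 9.2501°
d = R·c = 6371 × 0.161444 = 1028.6 km

1028.6 km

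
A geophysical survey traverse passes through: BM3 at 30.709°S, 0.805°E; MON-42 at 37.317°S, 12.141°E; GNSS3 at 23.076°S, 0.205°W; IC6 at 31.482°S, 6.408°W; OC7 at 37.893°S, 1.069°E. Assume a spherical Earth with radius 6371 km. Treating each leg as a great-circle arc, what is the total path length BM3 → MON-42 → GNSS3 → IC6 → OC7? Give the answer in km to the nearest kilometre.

5355 km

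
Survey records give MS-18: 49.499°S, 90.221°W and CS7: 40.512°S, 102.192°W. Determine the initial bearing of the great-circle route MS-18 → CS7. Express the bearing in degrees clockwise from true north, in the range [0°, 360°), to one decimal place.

312.3°

Δλ = -11.9710°
y = sin Δλ · cos φ₂ = -0.157693
x = cos φ₁ sin φ₂ − sin φ₁ cos φ₂ cos Δλ = 0.143638
θ = atan2(y, x) = -47.6704° → 312.3296° (mod 360°)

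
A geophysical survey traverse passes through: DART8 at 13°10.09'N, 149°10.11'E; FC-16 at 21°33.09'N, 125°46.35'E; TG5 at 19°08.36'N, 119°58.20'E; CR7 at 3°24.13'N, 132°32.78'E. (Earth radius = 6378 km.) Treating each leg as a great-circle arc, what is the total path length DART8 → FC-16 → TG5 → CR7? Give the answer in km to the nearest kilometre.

DART8: φ = +13.16817°, λ = +149.16850°
FC-16: φ = +21.55150°, λ = +125.77250°
TG5: φ = +19.13933°, λ = +119.97000°
CR7: φ = +3.40217°, λ = +132.54633°
DART8→FC-16: c = 0.415645 rad, d = 2650.99 km
FC-16→TG5: c = 0.103856 rad, d = 662.39 km
TG5→CR7: c = 0.348491 rad, d = 2222.68 km
Total = 2650.99 + 662.39 + 2222.68 = 5536.06 km

5536 km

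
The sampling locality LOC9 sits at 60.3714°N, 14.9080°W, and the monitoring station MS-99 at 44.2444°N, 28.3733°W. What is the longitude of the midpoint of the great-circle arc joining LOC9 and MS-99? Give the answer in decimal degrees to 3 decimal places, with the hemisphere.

22.881°W

Bx = cos φ₂ cos Δλ = 0.696678,  By = cos φ₂ sin Δλ = -0.166811
φₘ = atan2(sin φ₁ + sin φ₂, √((cos φ₁ + Bx)² + By²)) = 52.49308°
λₘ = λ₁ + atan2(By, cos φ₁ + Bx) = -22.88062°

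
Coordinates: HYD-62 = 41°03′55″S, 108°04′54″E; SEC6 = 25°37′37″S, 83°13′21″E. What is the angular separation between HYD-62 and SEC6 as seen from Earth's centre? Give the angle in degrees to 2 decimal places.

25.72°

HYD-62: φ = -41.06528°, λ = +108.08167°
SEC6: φ = -25.62694°, λ = +83.22250°
Δφ = 15.4383°,  Δλ = -24.8592°
a = sin²(Δφ/2) + cos φ₁ cos φ₂ sin²(Δλ/2) = 0.049535
c = 2·arcsin(√a) = 0.448888 rad = 25.7194°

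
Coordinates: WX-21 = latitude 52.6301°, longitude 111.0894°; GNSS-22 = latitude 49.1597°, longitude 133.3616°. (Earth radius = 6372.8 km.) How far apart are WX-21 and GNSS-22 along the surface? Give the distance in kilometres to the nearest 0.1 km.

1602.4 km

Δφ = -3.4704°,  Δλ = 22.2722°
a = sin²(Δφ/2) + cos φ₁ cos φ₂ sin²(Δλ/2) = 0.015723
c = 2·arcsin(√a) = 0.251447 rad = 14.4069°
d = R·c = 6372.8 × 0.251447 = 1602.4 km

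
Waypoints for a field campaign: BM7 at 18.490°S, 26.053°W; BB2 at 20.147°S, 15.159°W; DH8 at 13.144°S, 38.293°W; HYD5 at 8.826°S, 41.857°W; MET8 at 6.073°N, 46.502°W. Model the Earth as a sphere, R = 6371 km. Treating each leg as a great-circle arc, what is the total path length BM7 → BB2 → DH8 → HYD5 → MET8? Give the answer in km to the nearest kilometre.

6092 km

BM7→BB2: c = 0.181708 rad, d = 1157.66 km
BB2→DH8: c = 0.405193 rad, d = 2581.49 km
DH8→HYD5: c = 0.096987 rad, d = 617.90 km
HYD5→MET8: c = 0.272306 rad, d = 1734.86 km
Total = 1157.66 + 2581.49 + 617.90 + 1734.86 = 6091.91 km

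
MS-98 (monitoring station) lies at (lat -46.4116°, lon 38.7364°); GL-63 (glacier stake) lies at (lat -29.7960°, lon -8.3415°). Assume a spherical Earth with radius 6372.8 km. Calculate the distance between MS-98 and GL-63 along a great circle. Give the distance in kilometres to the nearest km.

Δφ = 16.6156°,  Δλ = -47.0779°
a = sin²(Δφ/2) + cos φ₁ cos φ₂ sin²(Δλ/2) = 0.116309
c = 2·arcsin(√a) = 0.696050 rad = 39.8807°
d = R·c = 6372.8 × 0.696050 = 4435.8 km

4436 km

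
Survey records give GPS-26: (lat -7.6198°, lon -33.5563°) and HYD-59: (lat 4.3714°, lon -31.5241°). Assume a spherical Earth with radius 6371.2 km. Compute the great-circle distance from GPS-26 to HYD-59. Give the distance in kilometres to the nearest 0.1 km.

1352.3 km

Δφ = 11.9912°,  Δλ = 2.0322°
a = sin²(Δφ/2) + cos φ₁ cos φ₂ sin²(Δλ/2) = 0.011221
c = 2·arcsin(√a) = 0.212257 rad = 12.1614°
d = R·c = 6371.2 × 0.212257 = 1352.3 km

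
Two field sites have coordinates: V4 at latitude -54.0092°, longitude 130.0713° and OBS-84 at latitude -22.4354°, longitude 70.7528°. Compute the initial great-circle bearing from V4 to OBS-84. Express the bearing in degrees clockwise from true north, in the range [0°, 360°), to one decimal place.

281.2°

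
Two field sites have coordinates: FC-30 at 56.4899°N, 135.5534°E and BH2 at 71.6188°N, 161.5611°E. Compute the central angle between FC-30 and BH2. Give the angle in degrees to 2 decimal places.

Δφ = 15.1289°,  Δλ = 26.0077°
a = sin²(Δφ/2) + cos φ₁ cos φ₂ sin²(Δλ/2) = 0.026144
c = 2·arcsin(√a) = 0.324809 rad = 18.6102°

18.61°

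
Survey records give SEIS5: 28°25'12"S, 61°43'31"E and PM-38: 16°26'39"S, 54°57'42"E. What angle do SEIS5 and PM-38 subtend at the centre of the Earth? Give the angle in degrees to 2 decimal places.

SEIS5: φ = -28.42000°, λ = +61.72528°
PM-38: φ = -16.44417°, λ = +54.96167°
Δφ = 11.9758°,  Δλ = -6.7636°
a = sin²(Δφ/2) + cos φ₁ cos φ₂ sin²(Δλ/2) = 0.013818
c = 2·arcsin(√a) = 0.235641 rad = 13.5013°

13.50°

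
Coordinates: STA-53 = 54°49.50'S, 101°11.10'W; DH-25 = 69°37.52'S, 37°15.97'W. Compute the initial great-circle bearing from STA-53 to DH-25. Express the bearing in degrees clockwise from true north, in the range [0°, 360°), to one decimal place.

143.0°

STA-53: φ = -54.82500°, λ = -101.18500°
DH-25: φ = -69.62533°, λ = -37.26617°
Δλ = 63.9188°
y = sin Δλ · cos φ₂ = 0.312705
x = cos φ₁ sin φ₂ − sin φ₁ cos φ₂ cos Δλ = -0.414919
θ = atan2(y, x) = 142.9963° → 142.9963° (mod 360°)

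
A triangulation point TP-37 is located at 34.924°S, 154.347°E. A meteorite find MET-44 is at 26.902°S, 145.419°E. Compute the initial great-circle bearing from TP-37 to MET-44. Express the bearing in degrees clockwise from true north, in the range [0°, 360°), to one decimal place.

Δλ = -8.9280°
y = sin Δλ · cos φ₂ = -0.138398
x = cos φ₁ sin φ₂ − sin φ₁ cos φ₂ cos Δλ = 0.133368
θ = atan2(y, x) = -46.0605° → 313.9395° (mod 360°)

313.9°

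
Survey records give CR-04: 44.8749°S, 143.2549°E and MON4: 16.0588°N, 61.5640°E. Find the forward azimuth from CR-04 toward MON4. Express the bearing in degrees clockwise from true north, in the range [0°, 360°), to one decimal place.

287.2°

Δλ = -81.6909°
y = sin Δλ · cos φ₂ = -0.950891
x = cos φ₁ sin φ₂ − sin φ₁ cos φ₂ cos Δλ = 0.294013
θ = atan2(y, x) = -72.8185° → 287.1815° (mod 360°)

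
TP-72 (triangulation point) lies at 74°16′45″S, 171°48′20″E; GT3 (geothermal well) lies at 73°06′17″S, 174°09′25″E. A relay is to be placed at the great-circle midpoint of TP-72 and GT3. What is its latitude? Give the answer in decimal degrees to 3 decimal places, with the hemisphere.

73.695°S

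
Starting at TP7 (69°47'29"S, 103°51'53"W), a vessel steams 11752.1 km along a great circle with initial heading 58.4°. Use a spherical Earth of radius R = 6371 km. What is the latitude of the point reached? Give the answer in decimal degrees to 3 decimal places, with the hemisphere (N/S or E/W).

TP7: φ = -69.79139°, λ = -103.86472°
δ = d/R = 11752.1/6371 = 1.844624 rad
φ₂ = arcsin(sin φ₁ cos δ + cos φ₁ sin δ cos θ)
   = arcsin(-0.93844·-0.27042 + 0.34544·0.96274·0.52399) = 25.34282°
λ₂ = λ₁ + atan2(sin θ sin δ cos φ₁, cos δ − sin φ₁ sin φ₂) = -38.72836°

25.343°N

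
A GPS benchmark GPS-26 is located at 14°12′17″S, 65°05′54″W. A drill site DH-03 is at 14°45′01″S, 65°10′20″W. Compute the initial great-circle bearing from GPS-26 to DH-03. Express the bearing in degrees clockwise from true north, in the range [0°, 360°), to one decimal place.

GPS-26: φ = -14.20472°, λ = -65.09833°
DH-03: φ = -14.75028°, λ = -65.17222°
Δλ = -0.0739°
y = sin Δλ · cos φ₂ = -0.001247
x = cos φ₁ sin φ₂ − sin φ₁ cos φ₂ cos Δλ = -0.009522
θ = atan2(y, x) = -172.5382° → 187.4618° (mod 360°)

187.5°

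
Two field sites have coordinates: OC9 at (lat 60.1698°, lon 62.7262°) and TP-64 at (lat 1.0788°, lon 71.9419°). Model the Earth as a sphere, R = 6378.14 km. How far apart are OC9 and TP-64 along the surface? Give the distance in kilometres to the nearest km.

6626 km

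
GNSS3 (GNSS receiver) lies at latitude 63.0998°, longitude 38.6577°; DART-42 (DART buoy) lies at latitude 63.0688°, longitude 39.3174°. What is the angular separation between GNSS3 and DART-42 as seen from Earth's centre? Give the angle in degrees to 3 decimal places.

0.300°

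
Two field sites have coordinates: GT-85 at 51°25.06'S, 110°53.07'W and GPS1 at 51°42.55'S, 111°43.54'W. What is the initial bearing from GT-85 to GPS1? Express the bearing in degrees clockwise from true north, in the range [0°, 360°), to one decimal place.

240.5°

GT-85: φ = -51.41767°, λ = -110.88450°
GPS1: φ = -51.70917°, λ = -111.72567°
Δλ = -0.8412°
y = sin Δλ · cos φ₂ = -0.009097
x = cos φ₁ sin φ₂ − sin φ₁ cos φ₂ cos Δλ = -0.005140
θ = atan2(y, x) = -119.4668° → 240.5332° (mod 360°)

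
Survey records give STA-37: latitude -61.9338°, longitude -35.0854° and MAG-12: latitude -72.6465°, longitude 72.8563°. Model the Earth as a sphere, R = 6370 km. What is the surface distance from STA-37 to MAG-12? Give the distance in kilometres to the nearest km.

4110 km

Δφ = -10.7127°,  Δλ = 107.9417°
a = sin²(Δφ/2) + cos φ₁ cos φ₂ sin²(Δλ/2) = 0.100495
c = 2·arcsin(√a) = 0.645148 rad = 36.9643°
d = R·c = 6370 × 0.645148 = 4109.6 km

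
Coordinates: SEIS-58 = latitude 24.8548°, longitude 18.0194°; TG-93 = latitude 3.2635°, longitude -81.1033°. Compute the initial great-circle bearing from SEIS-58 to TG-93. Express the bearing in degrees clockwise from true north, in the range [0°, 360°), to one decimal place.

Δλ = -99.1227°
y = sin Δλ · cos φ₂ = -0.985750
x = cos φ₁ sin φ₂ − sin φ₁ cos φ₂ cos Δλ = 0.118188
θ = atan2(y, x) = -83.1630° → 276.8370° (mod 360°)

276.8°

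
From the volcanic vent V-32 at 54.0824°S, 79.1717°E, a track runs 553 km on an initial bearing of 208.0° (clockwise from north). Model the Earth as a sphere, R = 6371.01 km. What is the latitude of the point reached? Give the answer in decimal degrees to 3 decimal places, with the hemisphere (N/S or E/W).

58.399°S

δ = d/R = 553/6371.01 = 0.086799 rad
φ₂ = arcsin(sin φ₁ cos δ + cos φ₁ sin δ cos θ)
   = arcsin(-0.80986·0.99624 + 0.58662·0.08669·-0.88295) = -58.39863°
λ₂ = λ₁ + atan2(sin θ sin δ cos φ₁, cos δ − sin φ₁ sin φ₂) = 74.71714°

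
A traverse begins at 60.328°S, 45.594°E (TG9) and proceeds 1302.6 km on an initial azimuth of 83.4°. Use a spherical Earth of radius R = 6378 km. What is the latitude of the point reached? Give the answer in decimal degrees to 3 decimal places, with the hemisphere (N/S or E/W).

δ = d/R = 1302.6/6378 = 0.204233 rad
φ₂ = arcsin(sin φ₁ cos δ + cos φ₁ sin δ cos θ)
   = arcsin(-0.86887·0.97922 + 0.49503·0.20282·0.11494) = -57.06372°
λ₂ = λ₁ + atan2(sin θ sin δ cos φ₁, cos δ − sin φ₁ sin φ₂) = 67.34378°

57.064°S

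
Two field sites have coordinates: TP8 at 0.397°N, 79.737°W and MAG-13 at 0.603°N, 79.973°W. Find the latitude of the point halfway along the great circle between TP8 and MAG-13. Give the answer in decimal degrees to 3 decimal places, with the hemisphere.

0.500°N

Bx = cos φ₂ cos Δλ = 0.999936,  By = cos φ₂ sin Δλ = -0.004119
φₘ = atan2(sin φ₁ + sin φ₂, √((cos φ₁ + Bx)² + By²)) = 0.50000°
λₘ = λ₁ + atan2(By, cos φ₁ + Bx) = -79.85500°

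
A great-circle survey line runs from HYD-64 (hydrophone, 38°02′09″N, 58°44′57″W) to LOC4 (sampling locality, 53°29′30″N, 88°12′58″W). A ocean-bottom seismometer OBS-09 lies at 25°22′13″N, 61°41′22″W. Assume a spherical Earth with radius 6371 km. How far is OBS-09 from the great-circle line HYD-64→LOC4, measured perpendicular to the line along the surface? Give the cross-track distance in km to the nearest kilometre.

HYD-64: φ = +38.03583°, λ = -58.74917°
LOC4: φ = +53.49167°, λ = -88.21611°
OBS-09: φ = +25.37028°, λ = -61.68944°
δ₁₃ = central angle HYD-64→OBS-09 = 0.225289 rad  (haversine)
θ₁₃ = bearing HYD-64→OBS-09 = 191.975°,  θ₁₂ = bearing HYD-64→LOC4 = 317.007°
dₓₜ = R·arcsin(sin δ₁₃ · sin(θ₁₃ − θ₁₂)) = 6371·arcsin(0.22339·sin(-125.032°)) = -1171.962 km
|dₓₜ| = 1171.962 km

1172 km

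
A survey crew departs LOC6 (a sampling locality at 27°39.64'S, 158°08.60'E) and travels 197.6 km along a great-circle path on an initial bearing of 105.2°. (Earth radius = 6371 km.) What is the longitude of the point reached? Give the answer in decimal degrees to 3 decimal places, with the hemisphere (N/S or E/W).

LOC6: φ = -27.66067°, λ = +158.14333°
δ = d/R = 197.6/6371 = 0.031016 rad
φ₂ = arcsin(sin φ₁ cos δ + cos φ₁ sin δ cos θ)
   = arcsin(-0.46423·0.99952 + 0.88571·0.03101·-0.26219) = -28.11302°
λ₂ = λ₁ + atan2(sin θ sin δ cos φ₁, cos δ − sin φ₁ sin φ₂) = 160.08767°

160.088°E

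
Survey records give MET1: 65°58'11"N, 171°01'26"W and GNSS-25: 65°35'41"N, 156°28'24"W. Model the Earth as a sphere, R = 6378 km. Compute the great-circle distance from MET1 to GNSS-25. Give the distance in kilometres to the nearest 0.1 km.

MET1: φ = +65.96972°, λ = -171.02389°
GNSS-25: φ = +65.59472°, λ = -156.47333°
Δφ = -0.3750°,  Δλ = 14.5506°
a = sin²(Δφ/2) + cos φ₁ cos φ₂ sin²(Δλ/2) = 0.002709
c = 2·arcsin(√a) = 0.104144 rad = 5.9670°
d = R·c = 6378 × 0.104144 = 664.2 km

664.2 km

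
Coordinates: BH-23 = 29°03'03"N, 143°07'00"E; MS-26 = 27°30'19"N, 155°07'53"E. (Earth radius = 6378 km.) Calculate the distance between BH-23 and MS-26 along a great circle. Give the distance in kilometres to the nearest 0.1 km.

1189.8 km

BH-23: φ = +29.05083°, λ = +143.11667°
MS-26: φ = +27.50528°, λ = +155.13139°
Δφ = -1.5456°,  Δλ = 12.0147°
a = sin²(Δφ/2) + cos φ₁ cos φ₂ sin²(Δλ/2) = 0.008675
c = 2·arcsin(√a) = 0.186545 rad = 10.6882°
d = R·c = 6378 × 0.186545 = 1189.8 km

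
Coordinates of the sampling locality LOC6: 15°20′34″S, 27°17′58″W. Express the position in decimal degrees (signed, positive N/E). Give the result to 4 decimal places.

lat: 15.3428° S → -15.3428°
lon: 27.2994° W → -27.2994°

-15.3428°, -27.2994°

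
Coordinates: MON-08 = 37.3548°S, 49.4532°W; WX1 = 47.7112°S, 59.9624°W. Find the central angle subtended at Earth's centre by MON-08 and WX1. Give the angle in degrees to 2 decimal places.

Δφ = -10.3564°,  Δλ = -10.5092°
a = sin²(Δφ/2) + cos φ₁ cos φ₂ sin²(Δλ/2) = 0.012632
c = 2·arcsin(√a) = 0.225257 rad = 12.9063°

12.91°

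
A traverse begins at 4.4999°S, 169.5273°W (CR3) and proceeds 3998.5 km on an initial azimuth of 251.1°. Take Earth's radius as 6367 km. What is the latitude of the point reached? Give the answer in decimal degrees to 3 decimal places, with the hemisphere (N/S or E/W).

δ = d/R = 3998.5/6367 = 0.628004 rad
φ₂ = arcsin(sin φ₁ cos δ + cos φ₁ sin δ cos θ)
   = arcsin(-0.07846·0.80920 + 0.99692·0.58753·-0.32392) = -14.66770°
λ₂ = λ₁ + atan2(sin θ sin δ cos φ₁, cos δ − sin φ₁ sin φ₂) = 155.40253°

14.668°S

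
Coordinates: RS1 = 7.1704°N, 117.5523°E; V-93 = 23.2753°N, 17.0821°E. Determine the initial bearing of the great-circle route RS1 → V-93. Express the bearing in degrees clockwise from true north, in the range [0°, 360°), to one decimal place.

294.6°

Δλ = -100.4702°
y = sin Δλ · cos φ₂ = -0.903321
x = cos φ₁ sin φ₂ − sin φ₁ cos φ₂ cos Δλ = 0.412896
θ = atan2(y, x) = -65.4355° → 294.5645° (mod 360°)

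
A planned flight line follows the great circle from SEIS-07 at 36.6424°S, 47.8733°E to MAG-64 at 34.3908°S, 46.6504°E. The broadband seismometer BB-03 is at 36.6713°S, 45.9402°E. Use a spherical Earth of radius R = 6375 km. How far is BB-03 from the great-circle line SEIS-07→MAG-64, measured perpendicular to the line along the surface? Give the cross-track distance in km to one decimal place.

δ₁₃ = central angle SEIS-07→BB-03 = 0.027070 rad  (haversine)
θ₁₃ = bearing SEIS-07→BB-03 = 268.355°,  θ₁₂ = bearing SEIS-07→MAG-64 = 335.794°
dₓₜ = R·arcsin(sin δ₁₃ · sin(θ₁₃ − θ₁₂)) = 6375·arcsin(0.02707·sin(-67.438°)) = -159.364 km
|dₓₜ| = 159.364 km

159.4 km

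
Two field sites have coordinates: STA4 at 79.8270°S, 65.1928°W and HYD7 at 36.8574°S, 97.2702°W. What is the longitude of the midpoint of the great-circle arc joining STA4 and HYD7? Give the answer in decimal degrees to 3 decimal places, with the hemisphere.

91.630°W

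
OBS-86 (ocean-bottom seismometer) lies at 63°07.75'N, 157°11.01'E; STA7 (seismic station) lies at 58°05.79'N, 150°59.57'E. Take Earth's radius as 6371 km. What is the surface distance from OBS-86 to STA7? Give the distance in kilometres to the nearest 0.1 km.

653.0 km

OBS-86: φ = +63.12917°, λ = +157.18350°
STA7: φ = +58.09650°, λ = +150.99283°
Δφ = -5.0327°,  Δλ = -6.1907°
a = sin²(Δφ/2) + cos φ₁ cos φ₂ sin²(Δλ/2) = 0.002624
c = 2·arcsin(√a) = 0.102496 rad = 5.8726°
d = R·c = 6371 × 0.102496 = 653.0 km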